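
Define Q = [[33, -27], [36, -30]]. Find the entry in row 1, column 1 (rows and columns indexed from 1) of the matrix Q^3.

945

Characteristic polynomial: μ^2 - 3μ - 18 = (μ - 6)(μ + 3), so the eigenvalues are -3, 6.
μ=-3: eigenvector (3, 4).
μ=6: eigenvector (1, 1).
P = [[3, 1], [4, 1]], D = diag(-3, 6), P⁻¹ = [[-1, 1], [4, -3]].
Q³ = P·diag(-27, 216)·P⁻¹ = [[945, -729], [972, -756]].
The requested entry is 945.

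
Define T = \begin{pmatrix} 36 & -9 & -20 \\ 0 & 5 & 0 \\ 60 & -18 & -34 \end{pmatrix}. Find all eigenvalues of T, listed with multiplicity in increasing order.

-4, 5, 6

Characteristic polynomial: p(s) = s^3 - 7s^2 - 14s + 120 = (s - 6)(s - 5)(s + 4).
Roots (with multiplicity): -4, 5, 6.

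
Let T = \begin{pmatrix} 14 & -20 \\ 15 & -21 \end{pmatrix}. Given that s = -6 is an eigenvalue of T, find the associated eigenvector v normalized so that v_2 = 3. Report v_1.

T + 6I = [[20, -20], [15, -15]].
Solving (T + 6I)v = 0 gives the eigenspace spanned by (3, 3).
With v_2 = 3, v = (3, 3), so v_1 = 3.

3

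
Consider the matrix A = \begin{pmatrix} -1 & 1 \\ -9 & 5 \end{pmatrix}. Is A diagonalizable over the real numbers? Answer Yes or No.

No

Characteristic polynomial: p(λ) = λ^2 - 4λ + 4 = (λ - 2)^2.
λ = 2 has algebraic multiplicity 2; rank(A − 2I) = 1, so geometric multiplicity = 1.
Geometric multiplicity < algebraic multiplicity, so A is not diagonalizable.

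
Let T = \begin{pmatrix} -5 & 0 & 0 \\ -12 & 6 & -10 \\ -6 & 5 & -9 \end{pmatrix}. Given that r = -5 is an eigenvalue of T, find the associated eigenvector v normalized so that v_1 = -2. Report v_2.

T + 5I = [[0, 0, 0], [-12, 11, -10], [-6, 5, -4]].
Solving (T + 5I)v = 0 gives the eigenspace spanned by (-2, -4, -2).
With v_1 = -2, v = (-2, -4, -2), so v_2 = -4.

-4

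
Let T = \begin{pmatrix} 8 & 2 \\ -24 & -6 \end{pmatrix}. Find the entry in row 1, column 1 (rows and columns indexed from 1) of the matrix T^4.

Characteristic polynomial: λ^2 - 2λ = λ(λ - 2), so the eigenvalues are 0, 2.
λ=2: eigenvector (1, -3).
λ=0: eigenvector (-1, 4).
P = [[1, -1], [-3, 4]], D = diag(2, 0), P⁻¹ = [[4, 1], [3, 1]].
T⁴ = P·diag(16, 0)·P⁻¹ = [[64, 16], [-192, -48]].
The requested entry is 64.

64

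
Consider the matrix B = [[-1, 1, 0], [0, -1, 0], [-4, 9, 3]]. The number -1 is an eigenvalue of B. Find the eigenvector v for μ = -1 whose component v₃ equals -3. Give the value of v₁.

B + 1I = [[0, 1, 0], [0, 0, 0], [-4, 9, 4]].
Solving (B + 1I)v = 0 gives the eigenspace spanned by (-3, 0, -3).
With v₃ = -3, v = (-3, 0, -3), so v₁ = -3.

-3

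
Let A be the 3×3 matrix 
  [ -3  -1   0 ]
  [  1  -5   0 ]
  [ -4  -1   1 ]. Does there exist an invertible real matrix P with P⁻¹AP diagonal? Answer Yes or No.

Characteristic polynomial: p(μ) = μ^3 + 7μ^2 + 8μ - 16 = (μ - 1)(μ + 4)^2.
μ = -4 has algebraic multiplicity 2; rank(A + 4I) = 2, so geometric multiplicity = 1.
Geometric multiplicity < algebraic multiplicity, so A is not diagonalizable.

No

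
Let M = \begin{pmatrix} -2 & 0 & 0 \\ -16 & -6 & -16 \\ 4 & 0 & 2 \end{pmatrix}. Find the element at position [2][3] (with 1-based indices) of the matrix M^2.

Characteristic polynomial: λ^3 + 6λ^2 - 4λ - 24 = (λ - 2)(λ + 2)(λ + 6), so the eigenvalues are -6, -2, 2.
λ=2: eigenvector (0, -2, 1).
λ=-6: eigenvector (0, 1, 0).
λ=-2: eigenvector (1, 0, -1).
P = [[0, 0, 1], [-2, 1, 0], [1, 0, -1]], D = diag(2, -6, -2), P⁻¹ = [[1, 0, 1], [2, 1, 2], [1, 0, 0]].
M² = P·diag(4, 36, 4)·P⁻¹ = [[4, 0, 0], [64, 36, 64], [0, 0, 4]].
The requested entry is 64.

64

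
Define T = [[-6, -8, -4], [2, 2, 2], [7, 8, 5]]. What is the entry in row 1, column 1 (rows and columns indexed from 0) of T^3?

8

Characteristic polynomial: s^3 - s^2 - 4s + 4 = (s - 2)(s - 1)(s + 2), so the eigenvalues are -2, 1, 2.
s=-2: eigenvector (1, 0, -1).
s=2: eigenvector (-2, 1, 2).
s=1: eigenvector (4, -2, -3).
P = [[1, -2, 4], [0, 1, -2], [-1, 2, -3]], D = diag(-2, 2, 1), P⁻¹ = [[1, 2, 0], [2, 1, 2], [1, 0, 1]].
T³ = P·diag(-8, 8, 1)·P⁻¹ = [[-36, -32, -28], [14, 8, 14], [37, 32, 29]].
The requested entry is 8.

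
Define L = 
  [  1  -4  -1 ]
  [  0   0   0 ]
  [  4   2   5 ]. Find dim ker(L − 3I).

L − 3I = [[-2, -4, -1], [0, -3, 0], [4, 2, 2]].
This matrix has rank 2, so its null space has dimension 3 − 2 = 1.

1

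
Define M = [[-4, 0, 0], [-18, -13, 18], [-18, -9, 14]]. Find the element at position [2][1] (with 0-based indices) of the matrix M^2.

-9

Characteristic polynomial: λ^3 + 3λ^2 - 24λ - 80 = (λ - 5)(λ + 4)^2, so the eigenvalues are -4, -4, 5.
λ=-4: eigenvector (1, 2, 2).
λ=5: eigenvector (0, 1, 1).
λ=-4: eigenvector (0, -2, -1).
P = [[1, 0, 0], [2, 1, -2], [2, 1, -1]], D = diag(-4, 5, -4), P⁻¹ = [[1, 0, 0], [-2, -1, 2], [0, -1, 1]].
M² = P·diag(16, 25, 16)·P⁻¹ = [[16, 0, 0], [-18, 7, 18], [-18, -9, 34]].
The requested entry is -9.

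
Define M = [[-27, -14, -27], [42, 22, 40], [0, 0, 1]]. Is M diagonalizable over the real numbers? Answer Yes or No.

No

Characteristic polynomial: p(s) = s^3 + 4s^2 - 11s + 6 = (s - 1)^2(s + 6).
s = 1 has algebraic multiplicity 2; rank(M − 1I) = 2, so geometric multiplicity = 1.
Geometric multiplicity < algebraic multiplicity, so M is not diagonalizable.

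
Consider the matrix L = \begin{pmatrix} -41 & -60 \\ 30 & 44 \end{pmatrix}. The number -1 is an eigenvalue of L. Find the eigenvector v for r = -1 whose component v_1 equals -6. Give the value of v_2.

4

L + 1I = [[-40, -60], [30, 45]].
Solving (L + 1I)v = 0 gives the eigenspace spanned by (-6, 4).
With v_1 = -6, v = (-6, 4), so v_2 = 4.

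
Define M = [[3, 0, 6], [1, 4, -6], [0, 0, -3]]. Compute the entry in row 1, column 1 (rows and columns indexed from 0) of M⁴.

256

Characteristic polynomial: s^3 - 4s^2 - 9s + 36 = (s - 4)(s - 3)(s + 3), so the eigenvalues are -3, 3, 4.
s=3: eigenvector (1, -1, 0).
s=4: eigenvector (0, 1, 0).
s=-3: eigenvector (-1, 1, 1).
P = [[1, 0, -1], [-1, 1, 1], [0, 0, 1]], D = diag(3, 4, -3), P⁻¹ = [[1, 0, 1], [1, 1, 0], [0, 0, 1]].
M⁴ = P·diag(81, 256, 81)·P⁻¹ = [[81, 0, 0], [175, 256, 0], [0, 0, 81]].
The requested entry is 256.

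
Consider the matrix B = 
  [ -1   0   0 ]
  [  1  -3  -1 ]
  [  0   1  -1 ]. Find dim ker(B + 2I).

B + 2I = [[1, 0, 0], [1, -1, -1], [0, 1, 1]].
This matrix has rank 2, so its null space has dimension 3 − 2 = 1.

1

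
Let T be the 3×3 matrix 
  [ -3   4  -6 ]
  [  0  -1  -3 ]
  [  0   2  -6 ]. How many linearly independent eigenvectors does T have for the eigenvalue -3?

T + 3I = [[0, 4, -6], [0, 2, -3], [0, 2, -3]].
This matrix has rank 1, so its null space has dimension 3 − 1 = 2.

2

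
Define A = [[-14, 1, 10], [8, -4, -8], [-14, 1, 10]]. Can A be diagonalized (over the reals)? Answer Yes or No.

No

Characteristic polynomial: p(r) = r^3 + 8r^2 + 16r = r(r + 4)^2.
r = -4 has algebraic multiplicity 2; rank(A + 4I) = 2, so geometric multiplicity = 1.
Geometric multiplicity < algebraic multiplicity, so A is not diagonalizable.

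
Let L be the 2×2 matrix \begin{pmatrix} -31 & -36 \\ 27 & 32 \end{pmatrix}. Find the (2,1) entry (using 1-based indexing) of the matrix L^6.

34587

Characteristic polynomial: t^2 - t - 20 = (t - 5)(t + 4), so the eigenvalues are -4, 5.
t=-4: eigenvector (4, -3).
t=5: eigenvector (-1, 1).
P = [[4, -1], [-3, 1]], D = diag(-4, 5), P⁻¹ = [[1, 1], [3, 4]].
L⁶ = P·diag(4096, 15625)·P⁻¹ = [[-30491, -46116], [34587, 50212]].
The requested entry is 34587.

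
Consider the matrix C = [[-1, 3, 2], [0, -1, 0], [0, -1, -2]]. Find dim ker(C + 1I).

C + 1I = [[0, 3, 2], [0, 0, 0], [0, -1, -1]].
This matrix has rank 2, so its null space has dimension 3 − 2 = 1.

1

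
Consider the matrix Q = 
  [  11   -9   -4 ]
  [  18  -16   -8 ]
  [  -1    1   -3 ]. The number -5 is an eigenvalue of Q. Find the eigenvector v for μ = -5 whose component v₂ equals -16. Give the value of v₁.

Q + 5I = [[16, -9, -4], [18, -11, -8], [-1, 1, 2]].
Solving (Q + 5I)v = 0 gives the eigenspace spanned by (-8, -16, 4).
With v₂ = -16, v = (-8, -16, 4), so v₁ = -8.

-8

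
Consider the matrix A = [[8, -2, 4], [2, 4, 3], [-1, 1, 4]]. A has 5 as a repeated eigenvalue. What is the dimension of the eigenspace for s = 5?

A − 5I = [[3, -2, 4], [2, -1, 3], [-1, 1, -1]].
This matrix has rank 2, so its null space has dimension 3 − 2 = 1.

1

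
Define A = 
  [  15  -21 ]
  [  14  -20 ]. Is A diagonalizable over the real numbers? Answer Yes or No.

Characteristic polynomial: p(μ) = μ^2 + 5μ - 6 = (μ - 1)(μ + 6).
All 2 eigenvalues are distinct, so A is diagonalizable.

Yes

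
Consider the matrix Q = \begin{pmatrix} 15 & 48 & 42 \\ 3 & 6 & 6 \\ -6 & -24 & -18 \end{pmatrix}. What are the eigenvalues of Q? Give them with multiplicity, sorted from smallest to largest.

-6, 3, 6

Characteristic polynomial: p(s) = s^3 - 3s^2 - 36s + 108 = (s - 6)(s - 3)(s + 6).
Roots (with multiplicity): -6, 3, 6.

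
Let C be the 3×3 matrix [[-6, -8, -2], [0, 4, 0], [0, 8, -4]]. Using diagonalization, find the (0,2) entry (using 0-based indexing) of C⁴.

1040

Characteristic polynomial: t^3 + 6t^2 - 16t - 96 = (t - 4)(t + 4)(t + 6), so the eigenvalues are -6, -4, 4.
t=-6: eigenvector (1, 0, 0).
t=4: eigenvector (-1, 1, 1).
t=-4: eigenvector (-1, 0, 1).
P = [[1, -1, -1], [0, 1, 0], [0, 1, 1]], D = diag(-6, 4, -4), P⁻¹ = [[1, 0, 1], [0, 1, 0], [0, -1, 1]].
C⁴ = P·diag(1296, 256, 256)·P⁻¹ = [[1296, 0, 1040], [0, 256, 0], [0, 0, 256]].
The requested entry is 1040.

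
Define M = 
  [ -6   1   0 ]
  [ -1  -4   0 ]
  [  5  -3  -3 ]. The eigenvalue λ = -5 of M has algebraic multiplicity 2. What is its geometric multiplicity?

M + 5I = [[-1, 1, 0], [-1, 1, 0], [5, -3, 2]].
This matrix has rank 2, so its null space has dimension 3 − 2 = 1.

1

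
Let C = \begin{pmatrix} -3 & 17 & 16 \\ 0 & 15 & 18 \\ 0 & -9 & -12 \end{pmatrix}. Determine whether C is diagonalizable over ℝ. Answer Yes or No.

Characteristic polynomial: p(s) = s^3 - 27s - 54 = (s - 6)(s + 3)^2.
s = -3 has algebraic multiplicity 2; rank(C + 3I) = 2, so geometric multiplicity = 1.
Geometric multiplicity < algebraic multiplicity, so C is not diagonalizable.

No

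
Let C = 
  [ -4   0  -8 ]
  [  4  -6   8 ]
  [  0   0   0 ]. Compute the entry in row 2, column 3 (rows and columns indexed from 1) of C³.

Characteristic polynomial: s^3 + 10s^2 + 24s = s(s + 4)(s + 6), so the eigenvalues are -6, -4, 0.
s=0: eigenvector (-2, 0, 1).
s=-6: eigenvector (0, 1, 0).
s=-4: eigenvector (1, 2, 0).
P = [[-2, 0, 1], [0, 1, 2], [1, 0, 0]], D = diag(0, -6, -4), P⁻¹ = [[0, 0, 1], [-2, 1, -4], [1, 0, 2]].
C³ = P·diag(0, -216, -64)·P⁻¹ = [[-64, 0, -128], [304, -216, 608], [0, 0, 0]].
The requested entry is 608.

608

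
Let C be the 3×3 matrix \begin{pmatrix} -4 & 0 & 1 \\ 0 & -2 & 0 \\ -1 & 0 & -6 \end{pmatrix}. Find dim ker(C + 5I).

C + 5I = [[1, 0, 1], [0, 3, 0], [-1, 0, -1]].
This matrix has rank 2, so its null space has dimension 3 − 2 = 1.

1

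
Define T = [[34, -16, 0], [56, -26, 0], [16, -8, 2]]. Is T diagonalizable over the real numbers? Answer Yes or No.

Yes

Characteristic polynomial: p(μ) = μ^3 - 10μ^2 + 28μ - 24 = (μ - 6)(μ - 2)^2.
μ = 2 has algebraic multiplicity 2; rank(T − 2I) = 1, so geometric multiplicity = 2.
Every eigenvalue has geometric = algebraic multiplicity, so T is diagonalizable.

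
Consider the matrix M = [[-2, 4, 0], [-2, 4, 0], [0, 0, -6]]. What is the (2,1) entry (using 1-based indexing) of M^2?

-4

Characteristic polynomial: λ^3 + 4λ^2 - 12λ = λ(λ - 2)(λ + 6), so the eigenvalues are -6, 0, 2.
λ=0: eigenvector (2, 1, 0).
λ=2: eigenvector (1, 1, 0).
λ=-6: eigenvector (0, 0, 1).
P = [[2, 1, 0], [1, 1, 0], [0, 0, 1]], D = diag(0, 2, -6), P⁻¹ = [[1, -1, 0], [-1, 2, 0], [0, 0, 1]].
M² = P·diag(0, 4, 36)·P⁻¹ = [[-4, 8, 0], [-4, 8, 0], [0, 0, 36]].
The requested entry is -4.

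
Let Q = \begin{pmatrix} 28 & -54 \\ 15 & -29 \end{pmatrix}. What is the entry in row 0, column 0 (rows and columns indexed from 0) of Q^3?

82

Characteristic polynomial: r^2 + r - 2 = (r - 1)(r + 2), so the eigenvalues are -2, 1.
r=1: eigenvector (2, 1).
r=-2: eigenvector (-9, -5).
P = [[2, -9], [1, -5]], D = diag(1, -2), P⁻¹ = [[5, -9], [1, -2]].
Q³ = P·diag(1, -8)·P⁻¹ = [[82, -162], [45, -89]].
The requested entry is 82.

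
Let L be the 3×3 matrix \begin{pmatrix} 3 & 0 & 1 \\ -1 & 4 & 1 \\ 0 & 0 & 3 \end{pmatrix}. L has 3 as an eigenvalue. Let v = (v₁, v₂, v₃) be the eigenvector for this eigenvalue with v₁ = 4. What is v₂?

4

L − 3I = [[0, 0, 1], [-1, 1, 1], [0, 0, 0]].
Solving (L − 3I)v = 0 gives the eigenspace spanned by (4, 4, 0).
With v₁ = 4, v = (4, 4, 0), so v₂ = 4.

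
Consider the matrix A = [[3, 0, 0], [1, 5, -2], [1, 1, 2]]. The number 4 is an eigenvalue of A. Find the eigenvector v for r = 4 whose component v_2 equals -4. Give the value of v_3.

-2

A − 4I = [[-1, 0, 0], [1, 1, -2], [1, 1, -2]].
Solving (A − 4I)v = 0 gives the eigenspace spanned by (0, -4, -2).
With v_2 = -4, v = (0, -4, -2), so v_3 = -2.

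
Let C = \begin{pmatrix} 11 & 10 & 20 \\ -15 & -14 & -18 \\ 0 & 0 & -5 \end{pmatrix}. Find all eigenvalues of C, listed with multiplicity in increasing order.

Characteristic polynomial: p(μ) = μ^3 + 8μ^2 + 11μ - 20 = (μ - 1)(μ + 4)(μ + 5).
Roots (with multiplicity): -5, -4, 1.

-5, -4, 1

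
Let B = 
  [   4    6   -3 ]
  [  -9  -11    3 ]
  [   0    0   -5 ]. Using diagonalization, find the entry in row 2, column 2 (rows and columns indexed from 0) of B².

Characteristic polynomial: t^3 + 12t^2 + 45t + 50 = (t + 2)(t + 5)^2, so the eigenvalues are -5, -5, -2.
t=-2: eigenvector (1, -1, 0).
t=-5: eigenvector (-2, 3, 0).
t=-5: eigenvector (1, -1, 1).
P = [[1, -2, 1], [-1, 3, -1], [0, 0, 1]], D = diag(-2, -5, -5), P⁻¹ = [[3, 2, -1], [1, 1, 0], [0, 0, 1]].
B² = P·diag(4, 25, 25)·P⁻¹ = [[-38, -42, 21], [63, 67, -21], [0, 0, 25]].
The requested entry is 25.

25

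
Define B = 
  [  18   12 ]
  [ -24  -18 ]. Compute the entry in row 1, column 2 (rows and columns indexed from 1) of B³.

Characteristic polynomial: λ^2 - 36 = (λ - 6)(λ + 6), so the eigenvalues are -6, 6.
λ=6: eigenvector (1, -1).
λ=-6: eigenvector (-1, 2).
P = [[1, -1], [-1, 2]], D = diag(6, -6), P⁻¹ = [[2, 1], [1, 1]].
B³ = P·diag(216, -216)·P⁻¹ = [[648, 432], [-864, -648]].
The requested entry is 432.

432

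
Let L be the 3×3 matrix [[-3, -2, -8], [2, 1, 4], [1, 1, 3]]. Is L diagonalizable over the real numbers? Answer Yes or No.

No

Characteristic polynomial: p(r) = r^3 - r^2 - r + 1 = (r - 1)^2(r + 1).
r = 1 has algebraic multiplicity 2; rank(L − 1I) = 2, so geometric multiplicity = 1.
Geometric multiplicity < algebraic multiplicity, so L is not diagonalizable.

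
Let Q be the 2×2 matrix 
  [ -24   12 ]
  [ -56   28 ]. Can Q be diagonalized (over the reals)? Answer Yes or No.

Characteristic polynomial: p(s) = s^2 - 4s = s(s - 4).
All 2 eigenvalues are distinct, so Q is diagonalizable.

Yes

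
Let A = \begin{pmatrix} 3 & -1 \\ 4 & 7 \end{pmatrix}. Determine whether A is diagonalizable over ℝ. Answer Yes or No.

No

Characteristic polynomial: p(μ) = μ^2 - 10μ + 25 = (μ - 5)^2.
μ = 5 has algebraic multiplicity 2; rank(A − 5I) = 1, so geometric multiplicity = 1.
Geometric multiplicity < algebraic multiplicity, so A is not diagonalizable.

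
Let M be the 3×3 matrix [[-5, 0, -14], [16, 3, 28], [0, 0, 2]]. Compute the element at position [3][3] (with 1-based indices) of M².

Characteristic polynomial: λ^3 - 19λ + 30 = (λ - 3)(λ - 2)(λ + 5), so the eigenvalues are -5, 2, 3.
λ=-5: eigenvector (1, -2, 0).
λ=3: eigenvector (0, 1, 0).
λ=2: eigenvector (-2, 4, 1).
P = [[1, 0, -2], [-2, 1, 4], [0, 0, 1]], D = diag(-5, 3, 2), P⁻¹ = [[1, 0, 2], [2, 1, 0], [0, 0, 1]].
M² = P·diag(25, 9, 4)·P⁻¹ = [[25, 0, 42], [-32, 9, -84], [0, 0, 4]].
The requested entry is 4.

4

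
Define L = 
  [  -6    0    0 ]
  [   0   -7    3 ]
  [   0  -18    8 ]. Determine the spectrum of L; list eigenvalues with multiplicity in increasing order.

-6, -1, 2

Characteristic polynomial: p(μ) = μ^3 + 5μ^2 - 8μ - 12 = (μ - 2)(μ + 1)(μ + 6).
Roots (with multiplicity): -6, -1, 2.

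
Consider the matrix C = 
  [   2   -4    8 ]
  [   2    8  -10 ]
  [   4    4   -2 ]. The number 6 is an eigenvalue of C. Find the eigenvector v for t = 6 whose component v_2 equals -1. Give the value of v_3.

C − 6I = [[-4, -4, 8], [2, 2, -10], [4, 4, -8]].
Solving (C − 6I)v = 0 gives the eigenspace spanned by (1, -1, 0).
With v_2 = -1, v = (1, -1, 0), so v_3 = 0.

0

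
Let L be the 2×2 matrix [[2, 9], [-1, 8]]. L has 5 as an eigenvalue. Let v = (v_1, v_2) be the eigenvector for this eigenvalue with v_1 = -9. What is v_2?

L − 5I = [[-3, 9], [-1, 3]].
Solving (L − 5I)v = 0 gives the eigenspace spanned by (-9, -3).
With v_1 = -9, v = (-9, -3), so v_2 = -3.

-3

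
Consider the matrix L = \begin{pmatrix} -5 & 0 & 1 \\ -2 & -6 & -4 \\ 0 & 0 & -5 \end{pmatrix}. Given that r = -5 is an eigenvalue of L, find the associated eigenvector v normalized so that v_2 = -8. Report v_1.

4

L + 5I = [[0, 0, 1], [-2, -1, -4], [0, 0, 0]].
Solving (L + 5I)v = 0 gives the eigenspace spanned by (4, -8, 0).
With v_2 = -8, v = (4, -8, 0), so v_1 = 4.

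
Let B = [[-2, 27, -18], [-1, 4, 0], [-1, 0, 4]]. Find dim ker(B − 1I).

1

B − 1I = [[-3, 27, -18], [-1, 3, 0], [-1, 0, 3]].
This matrix has rank 2, so its null space has dimension 3 − 2 = 1.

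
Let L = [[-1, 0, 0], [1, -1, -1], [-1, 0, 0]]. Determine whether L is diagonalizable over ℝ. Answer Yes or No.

Characteristic polynomial: p(λ) = λ^3 + 2λ^2 + λ = λ(λ + 1)^2.
λ = -1 has algebraic multiplicity 2; rank(L + 1I) = 1, so geometric multiplicity = 2.
Every eigenvalue has geometric = algebraic multiplicity, so L is diagonalizable.

Yes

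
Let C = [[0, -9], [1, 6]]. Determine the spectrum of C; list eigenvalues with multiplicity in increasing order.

3, 3

Characteristic polynomial: p(t) = t^2 - 6t + 9 = (t - 3)^2.
Roots (with multiplicity): 3, 3.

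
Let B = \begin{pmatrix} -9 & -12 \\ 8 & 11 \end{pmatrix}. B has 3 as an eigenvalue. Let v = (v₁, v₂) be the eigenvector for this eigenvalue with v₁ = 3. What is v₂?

B − 3I = [[-12, -12], [8, 8]].
Solving (B − 3I)v = 0 gives the eigenspace spanned by (3, -3).
With v₁ = 3, v = (3, -3), so v₂ = -3.

-3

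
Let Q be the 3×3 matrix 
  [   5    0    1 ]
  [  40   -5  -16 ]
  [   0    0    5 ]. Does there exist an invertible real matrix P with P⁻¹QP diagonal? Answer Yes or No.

Characteristic polynomial: p(r) = r^3 - 5r^2 - 25r + 125 = (r - 5)^2(r + 5).
r = 5 has algebraic multiplicity 2; rank(Q − 5I) = 2, so geometric multiplicity = 1.
Geometric multiplicity < algebraic multiplicity, so Q is not diagonalizable.

No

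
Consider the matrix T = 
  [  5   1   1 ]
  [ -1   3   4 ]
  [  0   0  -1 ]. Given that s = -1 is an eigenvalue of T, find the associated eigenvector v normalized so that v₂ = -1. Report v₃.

1

T + 1I = [[6, 1, 1], [-1, 4, 4], [0, 0, 0]].
Solving (T + 1I)v = 0 gives the eigenspace spanned by (0, -1, 1).
With v₂ = -1, v = (0, -1, 1), so v₃ = 1.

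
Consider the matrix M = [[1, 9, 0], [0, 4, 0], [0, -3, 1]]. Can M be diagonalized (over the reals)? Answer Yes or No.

Characteristic polynomial: p(t) = t^3 - 6t^2 + 9t - 4 = (t - 4)(t - 1)^2.
t = 1 has algebraic multiplicity 2; rank(M − 1I) = 1, so geometric multiplicity = 2.
Every eigenvalue has geometric = algebraic multiplicity, so M is diagonalizable.

Yes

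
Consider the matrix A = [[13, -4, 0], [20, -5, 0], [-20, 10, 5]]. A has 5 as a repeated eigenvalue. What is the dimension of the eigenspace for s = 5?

2

A − 5I = [[8, -4, 0], [20, -10, 0], [-20, 10, 0]].
This matrix has rank 1, so its null space has dimension 3 − 1 = 2.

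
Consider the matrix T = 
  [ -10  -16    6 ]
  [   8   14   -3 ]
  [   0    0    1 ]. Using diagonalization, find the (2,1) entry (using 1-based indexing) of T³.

224

Characteristic polynomial: r^3 - 5r^2 - 8r + 12 = (r - 6)(r - 1)(r + 2), so the eigenvalues are -2, 1, 6.
r=6: eigenvector (-1, 1, 0).
r=-2: eigenvector (-2, 1, 0).
r=1: eigenvector (2, -1, 1).
P = [[-1, -2, 2], [1, 1, -1], [0, 0, 1]], D = diag(6, -2, 1), P⁻¹ = [[1, 2, 0], [-1, -1, 1], [0, 0, 1]].
T³ = P·diag(216, -8, 1)·P⁻¹ = [[-232, -448, 18], [224, 440, -9], [0, 0, 1]].
The requested entry is 224.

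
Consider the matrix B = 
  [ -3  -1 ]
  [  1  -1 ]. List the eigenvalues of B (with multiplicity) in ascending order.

-2, -2

Characteristic polynomial: p(μ) = μ^2 + 4μ + 4 = (μ + 2)^2.
Roots (with multiplicity): -2, -2.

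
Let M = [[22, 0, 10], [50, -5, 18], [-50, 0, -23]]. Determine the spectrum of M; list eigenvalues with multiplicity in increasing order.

-5, -3, 2

Characteristic polynomial: p(t) = t^3 + 6t^2 - t - 30 = (t - 2)(t + 3)(t + 5).
Roots (with multiplicity): -5, -3, 2.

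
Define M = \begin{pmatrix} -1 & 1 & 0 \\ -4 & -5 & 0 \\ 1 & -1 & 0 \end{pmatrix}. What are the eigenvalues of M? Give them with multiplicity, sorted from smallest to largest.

-3, -3, 0

Characteristic polynomial: p(t) = t^3 + 6t^2 + 9t = t(t + 3)^2.
Roots (with multiplicity): -3, -3, 0.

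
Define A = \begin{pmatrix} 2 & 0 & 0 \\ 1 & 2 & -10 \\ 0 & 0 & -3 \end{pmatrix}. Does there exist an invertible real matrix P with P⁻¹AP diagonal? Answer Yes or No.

Characteristic polynomial: p(s) = s^3 - s^2 - 8s + 12 = (s - 2)^2(s + 3).
s = 2 has algebraic multiplicity 2; rank(A − 2I) = 2, so geometric multiplicity = 1.
Geometric multiplicity < algebraic multiplicity, so A is not diagonalizable.

No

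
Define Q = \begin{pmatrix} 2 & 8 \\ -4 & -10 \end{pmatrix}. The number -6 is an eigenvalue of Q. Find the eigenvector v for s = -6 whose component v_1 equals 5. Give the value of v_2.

-5

Q + 6I = [[8, 8], [-4, -4]].
Solving (Q + 6I)v = 0 gives the eigenspace spanned by (5, -5).
With v_1 = 5, v = (5, -5), so v_2 = -5.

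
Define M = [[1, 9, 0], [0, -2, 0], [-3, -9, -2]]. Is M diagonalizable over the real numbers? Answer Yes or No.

Yes

Characteristic polynomial: p(t) = t^3 + 3t^2 - 4 = (t - 1)(t + 2)^2.
t = -2 has algebraic multiplicity 2; rank(M + 2I) = 1, so geometric multiplicity = 2.
Every eigenvalue has geometric = algebraic multiplicity, so M is diagonalizable.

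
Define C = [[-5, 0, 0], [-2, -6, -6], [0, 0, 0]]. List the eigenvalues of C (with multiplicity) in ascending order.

-6, -5, 0

Characteristic polynomial: p(μ) = μ^3 + 11μ^2 + 30μ = μ(μ + 5)(μ + 6).
Roots (with multiplicity): -6, -5, 0.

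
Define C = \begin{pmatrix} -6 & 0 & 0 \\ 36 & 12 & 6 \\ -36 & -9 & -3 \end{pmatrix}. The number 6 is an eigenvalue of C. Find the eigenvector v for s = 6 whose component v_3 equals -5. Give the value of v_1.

0

C − 6I = [[-12, 0, 0], [36, 6, 6], [-36, -9, -9]].
Solving (C − 6I)v = 0 gives the eigenspace spanned by (0, 5, -5).
With v_3 = -5, v = (0, 5, -5), so v_1 = 0.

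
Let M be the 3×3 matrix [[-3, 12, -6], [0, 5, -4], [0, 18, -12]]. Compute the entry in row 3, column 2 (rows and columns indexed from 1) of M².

Characteristic polynomial: λ^3 + 10λ^2 + 33λ + 36 = (λ + 3)^2(λ + 4), so the eigenvalues are -4, -3, -3.
λ=-3: eigenvector (-3, -2, -4).
λ=-3: eigenvector (2, 1, 2).
λ=-4: eigenvector (6, 4, 9).
P = [[-3, 2, 6], [-2, 1, 4], [-4, 2, 9]], D = diag(-3, -3, -4), P⁻¹ = [[1, -6, 2], [2, -3, 0], [0, -2, 1]].
M² = P·diag(9, 9, 16)·P⁻¹ = [[9, -84, 42], [0, -47, 28], [0, -126, 72]].
The requested entry is -126.

-126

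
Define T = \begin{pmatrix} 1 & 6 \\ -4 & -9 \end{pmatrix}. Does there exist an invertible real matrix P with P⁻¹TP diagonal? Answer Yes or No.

Characteristic polynomial: p(μ) = μ^2 + 8μ + 15 = (μ + 3)(μ + 5).
All 2 eigenvalues are distinct, so T is diagonalizable.

Yes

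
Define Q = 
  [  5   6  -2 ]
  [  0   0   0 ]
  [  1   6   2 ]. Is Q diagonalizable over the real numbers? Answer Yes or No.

Yes

Characteristic polynomial: p(t) = t^3 - 7t^2 + 12t = t(t - 4)(t - 3).
All 3 eigenvalues are distinct, so Q is diagonalizable.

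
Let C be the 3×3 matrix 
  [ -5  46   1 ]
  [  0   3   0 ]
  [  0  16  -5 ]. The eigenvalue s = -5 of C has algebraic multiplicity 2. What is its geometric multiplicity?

1

C + 5I = [[0, 46, 1], [0, 8, 0], [0, 16, 0]].
This matrix has rank 2, so its null space has dimension 3 − 2 = 1.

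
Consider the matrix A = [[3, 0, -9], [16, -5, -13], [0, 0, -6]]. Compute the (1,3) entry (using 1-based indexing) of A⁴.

1215

Characteristic polynomial: μ^3 + 8μ^2 - 3μ - 90 = (μ - 3)(μ + 5)(μ + 6), so the eigenvalues are -6, -5, 3.
μ=3: eigenvector (1, 2, 0).
μ=-5: eigenvector (0, 1, 0).
μ=-6: eigenvector (1, -3, 1).
P = [[1, 0, 1], [2, 1, -3], [0, 0, 1]], D = diag(3, -5, -6), P⁻¹ = [[1, 0, -1], [-2, 1, 5], [0, 0, 1]].
A⁴ = P·diag(81, 625, 1296)·P⁻¹ = [[81, 0, 1215], [-1088, 625, -925], [0, 0, 1296]].
The requested entry is 1215.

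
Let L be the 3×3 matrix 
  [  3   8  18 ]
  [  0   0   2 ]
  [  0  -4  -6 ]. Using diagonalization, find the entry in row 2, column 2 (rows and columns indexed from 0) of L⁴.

Characteristic polynomial: μ^3 + 3μ^2 - 10μ - 24 = (μ - 3)(μ + 2)(μ + 4), so the eigenvalues are -4, -2, 3.
μ=3: eigenvector (1, 0, 0).
μ=-2: eigenvector (2, 1, -1).
μ=-4: eigenvector (-4, -1, 2).
P = [[1, 2, -4], [0, 1, -1], [0, -1, 2]], D = diag(3, -2, -4), P⁻¹ = [[1, 0, 2], [0, 2, 1], [0, 1, 1]].
L⁴ = P·diag(81, 16, 256)·P⁻¹ = [[81, -960, -830], [0, -224, -240], [0, 480, 496]].
The requested entry is 496.

496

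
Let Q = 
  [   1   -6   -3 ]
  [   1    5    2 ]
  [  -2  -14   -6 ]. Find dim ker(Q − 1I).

Q − 1I = [[0, -6, -3], [1, 4, 2], [-2, -14, -7]].
This matrix has rank 2, so its null space has dimension 3 − 2 = 1.

1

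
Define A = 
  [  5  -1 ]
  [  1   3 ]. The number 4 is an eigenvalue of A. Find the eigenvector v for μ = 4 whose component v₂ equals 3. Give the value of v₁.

3

A − 4I = [[1, -1], [1, -1]].
Solving (A − 4I)v = 0 gives the eigenspace spanned by (3, 3).
With v₂ = 3, v = (3, 3), so v₁ = 3.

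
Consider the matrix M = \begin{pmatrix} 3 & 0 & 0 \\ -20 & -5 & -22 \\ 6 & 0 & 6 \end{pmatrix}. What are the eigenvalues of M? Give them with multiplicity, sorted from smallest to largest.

-5, 3, 6

Characteristic polynomial: p(λ) = λ^3 - 4λ^2 - 27λ + 90 = (λ - 6)(λ - 3)(λ + 5).
Roots (with multiplicity): -5, 3, 6.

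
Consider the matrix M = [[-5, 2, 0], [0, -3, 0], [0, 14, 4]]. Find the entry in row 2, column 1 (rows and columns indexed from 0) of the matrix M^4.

Characteristic polynomial: μ^3 + 4μ^2 - 17μ - 60 = (μ - 4)(μ + 3)(μ + 5), so the eigenvalues are -5, -3, 4.
μ=-5: eigenvector (1, 0, 0).
μ=-3: eigenvector (1, 1, -2).
μ=4: eigenvector (0, 0, 1).
P = [[1, 1, 0], [0, 1, 0], [0, -2, 1]], D = diag(-5, -3, 4), P⁻¹ = [[1, -1, 0], [0, 1, 0], [0, 2, 1]].
M⁴ = P·diag(625, 81, 256)·P⁻¹ = [[625, -544, 0], [0, 81, 0], [0, 350, 256]].
The requested entry is 350.

350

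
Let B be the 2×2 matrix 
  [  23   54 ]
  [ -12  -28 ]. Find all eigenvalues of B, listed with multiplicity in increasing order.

-4, -1

Characteristic polynomial: p(μ) = μ^2 + 5μ + 4 = (μ + 1)(μ + 4).
Roots (with multiplicity): -4, -1.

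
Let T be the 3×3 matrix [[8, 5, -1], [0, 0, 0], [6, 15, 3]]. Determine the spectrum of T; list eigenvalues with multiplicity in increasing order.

Characteristic polynomial: p(λ) = λ^3 - 11λ^2 + 30λ = λ(λ - 6)(λ - 5).
Roots (with multiplicity): 0, 5, 6.

0, 5, 6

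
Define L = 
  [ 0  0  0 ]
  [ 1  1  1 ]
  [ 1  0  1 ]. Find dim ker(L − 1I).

L − 1I = [[-1, 0, 0], [1, 0, 1], [1, 0, 0]].
This matrix has rank 2, so its null space has dimension 3 − 2 = 1.

1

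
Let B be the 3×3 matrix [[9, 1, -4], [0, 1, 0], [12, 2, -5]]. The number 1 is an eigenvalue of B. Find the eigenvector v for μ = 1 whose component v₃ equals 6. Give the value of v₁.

B − 1I = [[8, 1, -4], [0, 0, 0], [12, 2, -6]].
Solving (B − 1I)v = 0 gives the eigenspace spanned by (3, 0, 6).
With v₃ = 6, v = (3, 0, 6), so v₁ = 3.

3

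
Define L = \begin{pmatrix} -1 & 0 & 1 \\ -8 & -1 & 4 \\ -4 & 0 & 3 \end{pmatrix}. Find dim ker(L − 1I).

L − 1I = [[-2, 0, 1], [-8, -2, 4], [-4, 0, 2]].
This matrix has rank 2, so its null space has dimension 3 − 2 = 1.

1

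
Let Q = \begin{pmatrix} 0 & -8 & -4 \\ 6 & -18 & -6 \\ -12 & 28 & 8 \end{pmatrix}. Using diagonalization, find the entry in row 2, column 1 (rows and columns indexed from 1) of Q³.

216

Characteristic polynomial: μ^3 + 10μ^2 + 24μ = μ(μ + 4)(μ + 6), so the eigenvalues are -6, -4, 0.
μ=0: eigenvector (1, 1, -2).
μ=-6: eigenvector (0, 1, -2).
μ=-4: eigenvector (1, 0, 1).
P = [[1, 0, 1], [1, 1, 0], [-2, -2, 1]], D = diag(0, -6, -4), P⁻¹ = [[1, -2, -1], [-1, 3, 1], [0, 2, 1]].
Q³ = P·diag(0, -216, -64)·P⁻¹ = [[0, -128, -64], [216, -648, -216], [-432, 1168, 368]].
The requested entry is 216.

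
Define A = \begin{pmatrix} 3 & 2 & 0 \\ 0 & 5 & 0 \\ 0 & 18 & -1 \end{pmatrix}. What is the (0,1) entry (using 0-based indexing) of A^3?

98

Characteristic polynomial: μ^3 - 7μ^2 + 7μ + 15 = (μ - 5)(μ - 3)(μ + 1), so the eigenvalues are -1, 3, 5.
μ=3: eigenvector (1, 0, 0).
μ=-1: eigenvector (0, 0, 1).
μ=5: eigenvector (1, 1, 3).
P = [[1, 0, 1], [0, 0, 1], [0, 1, 3]], D = diag(3, -1, 5), P⁻¹ = [[1, -1, 0], [0, -3, 1], [0, 1, 0]].
A³ = P·diag(27, -1, 125)·P⁻¹ = [[27, 98, 0], [0, 125, 0], [0, 378, -1]].
The requested entry is 98.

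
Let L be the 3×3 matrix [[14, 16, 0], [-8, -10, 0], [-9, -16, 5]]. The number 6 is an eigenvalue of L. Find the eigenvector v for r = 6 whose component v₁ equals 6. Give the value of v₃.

L − 6I = [[8, 16, 0], [-8, -16, 0], [-9, -16, -1]].
Solving (L − 6I)v = 0 gives the eigenspace spanned by (6, -3, -6).
With v₁ = 6, v = (6, -3, -6), so v₃ = -6.

-6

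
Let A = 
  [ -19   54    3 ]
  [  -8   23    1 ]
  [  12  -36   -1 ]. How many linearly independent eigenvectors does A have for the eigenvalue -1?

1

A + 1I = [[-18, 54, 3], [-8, 24, 1], [12, -36, 0]].
This matrix has rank 2, so its null space has dimension 3 − 2 = 1.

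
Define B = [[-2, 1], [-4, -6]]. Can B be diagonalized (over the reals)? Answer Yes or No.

Characteristic polynomial: p(μ) = μ^2 + 8μ + 16 = (μ + 4)^2.
μ = -4 has algebraic multiplicity 2; rank(B + 4I) = 1, so geometric multiplicity = 1.
Geometric multiplicity < algebraic multiplicity, so B is not diagonalizable.

No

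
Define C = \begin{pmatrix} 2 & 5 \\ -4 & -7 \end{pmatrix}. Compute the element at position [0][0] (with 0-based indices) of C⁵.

812

Characteristic polynomial: λ^2 + 5λ + 6 = (λ + 2)(λ + 3), so the eigenvalues are -3, -2.
λ=-3: eigenvector (-1, 1).
λ=-2: eigenvector (5, -4).
P = [[-1, 5], [1, -4]], D = diag(-3, -2), P⁻¹ = [[4, 5], [1, 1]].
C⁵ = P·diag(-243, -32)·P⁻¹ = [[812, 1055], [-844, -1087]].
The requested entry is 812.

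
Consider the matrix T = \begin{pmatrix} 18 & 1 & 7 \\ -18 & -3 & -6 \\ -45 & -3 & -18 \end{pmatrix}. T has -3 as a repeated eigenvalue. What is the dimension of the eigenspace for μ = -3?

1

T + 3I = [[21, 1, 7], [-18, 0, -6], [-45, -3, -15]].
This matrix has rank 2, so its null space has dimension 3 − 2 = 1.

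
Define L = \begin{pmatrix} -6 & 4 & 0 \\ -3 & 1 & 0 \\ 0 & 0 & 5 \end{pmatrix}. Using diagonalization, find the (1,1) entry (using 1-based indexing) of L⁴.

Characteristic polynomial: μ^3 - 19μ - 30 = (μ - 5)(μ + 2)(μ + 3), so the eigenvalues are -3, -2, 5.
μ=-3: eigenvector (4, 3, 0).
μ=-2: eigenvector (1, 1, 0).
μ=5: eigenvector (0, 0, 1).
P = [[4, 1, 0], [3, 1, 0], [0, 0, 1]], D = diag(-3, -2, 5), P⁻¹ = [[1, -1, 0], [-3, 4, 0], [0, 0, 1]].
L⁴ = P·diag(81, 16, 625)·P⁻¹ = [[276, -260, 0], [195, -179, 0], [0, 0, 625]].
The requested entry is 276.

276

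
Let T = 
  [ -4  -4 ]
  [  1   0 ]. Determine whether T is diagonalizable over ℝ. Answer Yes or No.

Characteristic polynomial: p(μ) = μ^2 + 4μ + 4 = (μ + 2)^2.
μ = -2 has algebraic multiplicity 2; rank(T + 2I) = 1, so geometric multiplicity = 1.
Geometric multiplicity < algebraic multiplicity, so T is not diagonalizable.

No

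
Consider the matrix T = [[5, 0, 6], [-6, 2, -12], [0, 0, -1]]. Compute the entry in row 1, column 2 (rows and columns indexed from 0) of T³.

-252

Characteristic polynomial: s^3 - 6s^2 + 3s + 10 = (s - 5)(s - 2)(s + 1), so the eigenvalues are -1, 2, 5.
s=2: eigenvector (0, 1, 0).
s=5: eigenvector (1, -2, 0).
s=-1: eigenvector (-1, 2, 1).
P = [[0, 1, -1], [1, -2, 2], [0, 0, 1]], D = diag(2, 5, -1), P⁻¹ = [[2, 1, 0], [1, 0, 1], [0, 0, 1]].
T³ = P·diag(8, 125, -1)·P⁻¹ = [[125, 0, 126], [-234, 8, -252], [0, 0, -1]].
The requested entry is -252.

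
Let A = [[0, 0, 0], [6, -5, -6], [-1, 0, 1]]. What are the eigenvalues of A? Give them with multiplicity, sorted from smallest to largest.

Characteristic polynomial: p(λ) = λ^3 + 4λ^2 - 5λ = λ(λ - 1)(λ + 5).
Roots (with multiplicity): -5, 0, 1.

-5, 0, 1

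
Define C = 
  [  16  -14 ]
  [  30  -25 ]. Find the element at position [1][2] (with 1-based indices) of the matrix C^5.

-29414

Characteristic polynomial: t^2 + 9t + 20 = (t + 4)(t + 5), so the eigenvalues are -5, -4.
t=-4: eigenvector (7, 10).
t=-5: eigenvector (2, 3).
P = [[7, 2], [10, 3]], D = diag(-4, -5), P⁻¹ = [[3, -2], [-10, 7]].
C⁵ = P·diag(-1024, -3125)·P⁻¹ = [[40996, -29414], [63030, -45145]].
The requested entry is -29414.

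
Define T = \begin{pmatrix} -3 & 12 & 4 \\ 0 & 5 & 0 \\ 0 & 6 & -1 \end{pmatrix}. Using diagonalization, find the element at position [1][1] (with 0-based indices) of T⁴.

Characteristic polynomial: μ^3 - μ^2 - 17μ - 15 = (μ - 5)(μ + 1)(μ + 3), so the eigenvalues are -3, -1, 5.
μ=-3: eigenvector (1, 0, 0).
μ=-1: eigenvector (2, 0, 1).
μ=5: eigenvector (2, 1, 1).
P = [[1, 2, 2], [0, 0, 1], [0, 1, 1]], D = diag(-3, -1, 5), P⁻¹ = [[1, 0, -2], [0, -1, 1], [0, 1, 0]].
T⁴ = P·diag(81, 1, 625)·P⁻¹ = [[81, 1248, -160], [0, 625, 0], [0, 624, 1]].
The requested entry is 625.

625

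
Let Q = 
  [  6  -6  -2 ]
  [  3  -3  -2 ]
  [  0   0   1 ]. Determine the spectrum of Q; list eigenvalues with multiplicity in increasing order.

Characteristic polynomial: p(r) = r^3 - 4r^2 + 3r = r(r - 3)(r - 1).
Roots (with multiplicity): 0, 1, 3.

0, 1, 3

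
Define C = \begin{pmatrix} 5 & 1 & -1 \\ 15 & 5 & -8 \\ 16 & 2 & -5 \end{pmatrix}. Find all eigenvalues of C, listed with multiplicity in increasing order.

Characteristic polynomial: p(s) = s^3 - 5s^2 - 8s + 48 = (s - 4)^2(s + 3).
Roots (with multiplicity): -3, 4, 4.

-3, 4, 4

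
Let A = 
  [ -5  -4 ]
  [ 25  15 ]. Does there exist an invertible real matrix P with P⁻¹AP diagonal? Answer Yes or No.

No

Characteristic polynomial: p(λ) = λ^2 - 10λ + 25 = (λ - 5)^2.
λ = 5 has algebraic multiplicity 2; rank(A − 5I) = 1, so geometric multiplicity = 1.
Geometric multiplicity < algebraic multiplicity, so A is not diagonalizable.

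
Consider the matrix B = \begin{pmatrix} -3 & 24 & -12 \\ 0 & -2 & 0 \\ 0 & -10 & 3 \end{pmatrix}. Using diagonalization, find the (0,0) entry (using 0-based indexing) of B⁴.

Characteristic polynomial: λ^3 + 2λ^2 - 9λ - 18 = (λ - 3)(λ + 2)(λ + 3), so the eigenvalues are -3, -2, 3.
λ=-2: eigenvector (0, 1, 2).
λ=-3: eigenvector (1, 0, 0).
λ=3: eigenvector (-2, 0, 1).
P = [[0, 1, -2], [1, 0, 0], [2, 0, 1]], D = diag(-2, -3, 3), P⁻¹ = [[0, 1, 0], [1, -4, 2], [0, -2, 1]].
B⁴ = P·diag(16, 81, 81)·P⁻¹ = [[81, 0, 0], [0, 16, 0], [0, -130, 81]].
The requested entry is 81.

81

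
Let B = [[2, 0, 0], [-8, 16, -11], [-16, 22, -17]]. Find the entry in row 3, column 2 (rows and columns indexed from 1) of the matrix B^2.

-22

Characteristic polynomial: t^3 - t^2 - 32t + 60 = (t - 5)(t - 2)(t + 6), so the eigenvalues are -6, 2, 5.
t=2: eigenvector (1, -1, -2).
t=-6: eigenvector (0, -1, -2).
t=5: eigenvector (0, 1, 1).
P = [[1, 0, 0], [-1, -1, 1], [-2, -2, 1]], D = diag(2, -6, 5), P⁻¹ = [[1, 0, 0], [-1, 1, -1], [0, 2, -1]].
B² = P·diag(4, 36, 25)·P⁻¹ = [[4, 0, 0], [32, 14, 11], [64, -22, 47]].
The requested entry is -22.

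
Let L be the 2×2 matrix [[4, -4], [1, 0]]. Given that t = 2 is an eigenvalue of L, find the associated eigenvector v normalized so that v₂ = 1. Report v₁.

2

L − 2I = [[2, -4], [1, -2]].
Solving (L − 2I)v = 0 gives the eigenspace spanned by (2, 1).
With v₂ = 1, v = (2, 1), so v₁ = 2.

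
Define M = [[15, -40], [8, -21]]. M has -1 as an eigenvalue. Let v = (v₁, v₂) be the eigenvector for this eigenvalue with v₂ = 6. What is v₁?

15

M + 1I = [[16, -40], [8, -20]].
Solving (M + 1I)v = 0 gives the eigenspace spanned by (15, 6).
With v₂ = 6, v = (15, 6), so v₁ = 15.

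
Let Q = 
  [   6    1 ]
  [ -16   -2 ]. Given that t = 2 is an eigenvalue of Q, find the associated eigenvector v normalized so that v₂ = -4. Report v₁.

Q − 2I = [[4, 1], [-16, -4]].
Solving (Q − 2I)v = 0 gives the eigenspace spanned by (1, -4).
With v₂ = -4, v = (1, -4), so v₁ = 1.

1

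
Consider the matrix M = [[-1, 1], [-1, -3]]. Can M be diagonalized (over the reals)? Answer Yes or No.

No

Characteristic polynomial: p(r) = r^2 + 4r + 4 = (r + 2)^2.
r = -2 has algebraic multiplicity 2; rank(M + 2I) = 1, so geometric multiplicity = 1.
Geometric multiplicity < algebraic multiplicity, so M is not diagonalizable.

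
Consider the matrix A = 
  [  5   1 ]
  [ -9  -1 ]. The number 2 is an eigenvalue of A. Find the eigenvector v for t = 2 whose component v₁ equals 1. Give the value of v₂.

-3

A − 2I = [[3, 1], [-9, -3]].
Solving (A − 2I)v = 0 gives the eigenspace spanned by (1, -3).
With v₁ = 1, v = (1, -3), so v₂ = -3.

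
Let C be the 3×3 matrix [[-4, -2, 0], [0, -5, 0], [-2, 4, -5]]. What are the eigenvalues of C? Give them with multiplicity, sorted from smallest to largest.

Characteristic polynomial: p(μ) = μ^3 + 14μ^2 + 65μ + 100 = (μ + 4)(μ + 5)^2.
Roots (with multiplicity): -5, -5, -4.

-5, -5, -4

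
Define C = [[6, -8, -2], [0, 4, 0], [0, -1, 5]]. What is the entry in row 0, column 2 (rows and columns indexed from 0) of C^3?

Characteristic polynomial: λ^3 - 15λ^2 + 74λ - 120 = (λ - 6)(λ - 5)(λ - 4), so the eigenvalues are 4, 5, 6.
λ=4: eigenvector (5, 1, 1).
λ=6: eigenvector (1, 0, 0).
λ=5: eigenvector (2, 0, 1).
P = [[5, 1, 2], [1, 0, 0], [1, 0, 1]], D = diag(4, 6, 5), P⁻¹ = [[0, 1, 0], [1, -3, -2], [0, -1, 1]].
C³ = P·diag(64, 216, 125)·P⁻¹ = [[216, -578, -182], [0, 64, 0], [0, -61, 125]].
The requested entry is -182.

-182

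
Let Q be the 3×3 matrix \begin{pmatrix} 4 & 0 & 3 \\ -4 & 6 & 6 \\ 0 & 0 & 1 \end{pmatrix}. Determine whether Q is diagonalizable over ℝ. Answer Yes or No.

Yes

Characteristic polynomial: p(r) = r^3 - 11r^2 + 34r - 24 = (r - 6)(r - 4)(r - 1).
All 3 eigenvalues are distinct, so Q is diagonalizable.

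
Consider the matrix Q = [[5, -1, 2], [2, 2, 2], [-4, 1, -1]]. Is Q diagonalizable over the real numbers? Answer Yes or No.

Characteristic polynomial: p(t) = t^3 - 6t^2 + 11t - 6 = (t - 3)(t - 2)(t - 1).
All 3 eigenvalues are distinct, so Q is diagonalizable.

Yes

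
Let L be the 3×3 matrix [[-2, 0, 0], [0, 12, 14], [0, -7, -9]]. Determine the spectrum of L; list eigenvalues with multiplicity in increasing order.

Characteristic polynomial: p(μ) = μ^3 - μ^2 - 16μ - 20 = (μ - 5)(μ + 2)^2.
Roots (with multiplicity): -2, -2, 5.

-2, -2, 5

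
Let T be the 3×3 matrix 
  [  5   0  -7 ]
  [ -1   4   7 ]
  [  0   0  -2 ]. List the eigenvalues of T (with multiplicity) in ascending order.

Characteristic polynomial: p(s) = s^3 - 7s^2 + 2s + 40 = (s - 5)(s - 4)(s + 2).
Roots (with multiplicity): -2, 4, 5.

-2, 4, 5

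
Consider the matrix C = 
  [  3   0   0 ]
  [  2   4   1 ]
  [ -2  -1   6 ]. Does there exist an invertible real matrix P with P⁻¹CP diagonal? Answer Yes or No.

No

Characteristic polynomial: p(t) = t^3 - 13t^2 + 55t - 75 = (t - 5)^2(t - 3).
t = 5 has algebraic multiplicity 2; rank(C − 5I) = 2, so geometric multiplicity = 1.
Geometric multiplicity < algebraic multiplicity, so C is not diagonalizable.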